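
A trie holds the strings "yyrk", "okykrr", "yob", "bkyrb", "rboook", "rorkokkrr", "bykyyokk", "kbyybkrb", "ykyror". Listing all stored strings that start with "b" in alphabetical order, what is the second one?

Words with prefix "b", in lexicographic order: "bkyrb", "bykyyokk"
The 2nd is bykyyokk.

bykyyokk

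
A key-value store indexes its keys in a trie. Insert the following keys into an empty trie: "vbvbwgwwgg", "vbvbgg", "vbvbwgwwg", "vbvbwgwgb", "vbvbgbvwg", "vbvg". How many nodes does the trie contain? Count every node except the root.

19

For each word, the new-node count is its length minus the longest prefix already in the trie:
  "vbvbwgwwgg" → 10 new (v, b, v, b, w, g, w, w, g, g)
  "vbvbgg" → prefix "vbvb" already present; 2 new (g, g)
  "vbvbwgwwg" → prefix "vbvbwgwwg" already present; 0 new (none)
  "vbvbwgwgb" → prefix "vbvbwgw" already present; 2 new (g, b)
  "vbvbgbvwg" → prefix "vbvbg" already present; 4 new (b, v, w, g)
  "vbvg" → prefix "vbv" already present; 1 new (g)
Total nodes = 10 + 2 + 0 + 2 + 4 + 1 = 19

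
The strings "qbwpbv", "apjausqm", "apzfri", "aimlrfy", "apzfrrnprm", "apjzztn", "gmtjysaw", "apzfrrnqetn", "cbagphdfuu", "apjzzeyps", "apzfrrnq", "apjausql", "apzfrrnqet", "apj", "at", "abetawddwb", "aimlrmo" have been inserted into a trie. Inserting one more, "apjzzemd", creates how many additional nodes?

2

"apjzze" is already a path in the trie; the remaining "md" must be added.
So 8 − 6 = 2 new nodes.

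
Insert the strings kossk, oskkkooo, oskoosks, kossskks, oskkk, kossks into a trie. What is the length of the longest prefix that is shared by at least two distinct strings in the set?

5

Equivalently: take the maximum, over all pairs, of their longest common prefix length.
"kossk" and "kossks" agree on "kossk" (5 characters) before diverging; nothing deeper is shared.
Longest shared-prefix length: 5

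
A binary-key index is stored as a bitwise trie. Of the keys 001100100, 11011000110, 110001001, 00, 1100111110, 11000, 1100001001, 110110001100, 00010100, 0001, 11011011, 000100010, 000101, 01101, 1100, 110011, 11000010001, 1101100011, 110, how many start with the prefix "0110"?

Traverse to the node for "0110", then collect every word in that subtree.
Matches: "01101"
Count: 1

1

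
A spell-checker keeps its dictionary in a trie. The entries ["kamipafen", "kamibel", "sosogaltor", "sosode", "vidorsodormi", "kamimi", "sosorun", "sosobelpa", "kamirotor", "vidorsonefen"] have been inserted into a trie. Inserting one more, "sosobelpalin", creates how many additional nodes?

3

Walking "sosobelpalin" from the root, the first 9 characters ("sosobelpa") follow existing edges; "l" is the first miss.
Each of the 3 remaining characters creates one node.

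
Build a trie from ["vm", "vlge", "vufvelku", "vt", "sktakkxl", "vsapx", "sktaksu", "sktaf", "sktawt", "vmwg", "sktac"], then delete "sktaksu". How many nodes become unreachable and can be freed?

2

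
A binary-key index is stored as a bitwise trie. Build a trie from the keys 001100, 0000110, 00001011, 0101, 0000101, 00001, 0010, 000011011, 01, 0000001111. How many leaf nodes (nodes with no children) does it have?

A leaf is a node with no children — equivalently, the end of a word that is not a proper prefix of any other stored word.
Those words: "0000001111", "00001011", "000011011", "0010", "001100", "0101"
Leaf count: 6

6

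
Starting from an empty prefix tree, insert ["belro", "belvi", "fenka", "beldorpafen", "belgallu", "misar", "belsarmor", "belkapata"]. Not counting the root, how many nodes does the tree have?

Insert word by word; a character creates a node only if that edge doesn't already exist:
  "belro" → 5 new (b, e, l, r, o)
  "belvi" → prefix "bel" already present; 2 new (v, i)
  "fenka" → 5 new (f, e, n, k, a)
  "beldorpafen" → prefix "bel" already present; 8 new (d, o, r, p, a, f, e, n)
  "belgallu" → prefix "bel" already present; 5 new (g, a, l, l, u)
  "misar" → 5 new (m, i, s, a, r)
  "belsarmor" → prefix "bel" already present; 6 new (s, a, r, m, o, r)
  "belkapata" → prefix "bel" already present; 6 new (k, a, p, a, t, a)
Total nodes = 5 + 2 + 5 + 8 + 5 + 5 + 6 + 6 = 42

42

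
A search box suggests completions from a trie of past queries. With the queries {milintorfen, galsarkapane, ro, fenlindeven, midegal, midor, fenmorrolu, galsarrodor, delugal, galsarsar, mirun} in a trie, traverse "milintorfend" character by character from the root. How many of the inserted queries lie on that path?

Traverse "milintorfend" character by character; count nodes along the way that are marked as word ends.
Prefixes of the query that are stored words: "milintorfen"
Count: 1

1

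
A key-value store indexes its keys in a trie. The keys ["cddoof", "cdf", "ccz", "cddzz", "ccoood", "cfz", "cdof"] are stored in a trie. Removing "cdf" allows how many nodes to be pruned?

A node on "cdf"'s path can go only if nothing else ends at it or branches off below it.
The suffix "f" (1 node) is used only by "cdf"; the node for "cd" still has the child "d", so pruning stops there.
Nodes removed: 1

1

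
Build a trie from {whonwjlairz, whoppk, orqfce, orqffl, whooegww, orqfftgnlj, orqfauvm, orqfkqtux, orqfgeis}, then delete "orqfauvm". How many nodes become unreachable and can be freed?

Walk "orqfauvm" from the leaf back toward the root, removing each node that no remaining word uses.
The suffix "auvm" (4 nodes) is used only by "orqfauvm"; the node for "orqf" still has the child "c", so pruning stops there.
Nodes removed: 4

4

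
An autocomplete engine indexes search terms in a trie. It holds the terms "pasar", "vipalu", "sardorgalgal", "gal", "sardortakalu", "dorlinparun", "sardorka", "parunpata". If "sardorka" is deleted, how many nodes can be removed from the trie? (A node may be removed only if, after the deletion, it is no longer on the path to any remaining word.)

2

A node on "sardorka"'s path can go only if nothing else ends at it or branches off below it.
The suffix "ka" (2 nodes) is used only by "sardorka"; the node for "sardor" still has the child "g", so pruning stops there.
Nodes removed: 2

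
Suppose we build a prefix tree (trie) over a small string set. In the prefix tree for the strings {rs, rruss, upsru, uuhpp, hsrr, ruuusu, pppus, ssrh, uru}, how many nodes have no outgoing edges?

Leaves are exactly the stored words that no other stored word extends.
Those words: "hsrr", "pppus", "rruss", "rs", "ruuusu", "ssrh", "upsru", "uru", "uuhpp"
Leaf count: 9

9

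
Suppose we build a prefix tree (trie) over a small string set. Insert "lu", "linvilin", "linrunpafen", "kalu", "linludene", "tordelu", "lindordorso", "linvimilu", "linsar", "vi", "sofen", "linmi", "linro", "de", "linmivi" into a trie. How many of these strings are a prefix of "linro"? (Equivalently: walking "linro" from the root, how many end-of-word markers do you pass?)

Traverse "linro" character by character; count nodes along the way that are marked as word ends.
Prefixes of the query that are stored words: "linro"
Count: 1

1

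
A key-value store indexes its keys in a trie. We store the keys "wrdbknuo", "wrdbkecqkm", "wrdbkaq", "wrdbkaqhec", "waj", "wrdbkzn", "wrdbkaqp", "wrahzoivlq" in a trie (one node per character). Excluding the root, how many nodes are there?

For each word, the new-node count is its length minus the longest prefix already in the trie:
  "wrdbknuo" → 8 new (w, r, d, b, k, n, u, o)
  "wrdbkecqkm" → prefix "wrdbk" already present; 5 new (e, c, q, k, m)
  "wrdbkaq" → prefix "wrdbk" already present; 2 new (a, q)
  "wrdbkaqhec" → prefix "wrdbkaq" already present; 3 new (h, e, c)
  "waj" → prefix "w" already present; 2 new (a, j)
  "wrdbkzn" → prefix "wrdbk" already present; 2 new (z, n)
  "wrdbkaqp" → prefix "wrdbkaq" already present; 1 new (p)
  "wrahzoivlq" → prefix "wr" already present; 8 new (a, h, z, o, i, v, l, q)
Total nodes = 8 + 5 + 2 + 3 + 2 + 2 + 1 + 8 = 31

31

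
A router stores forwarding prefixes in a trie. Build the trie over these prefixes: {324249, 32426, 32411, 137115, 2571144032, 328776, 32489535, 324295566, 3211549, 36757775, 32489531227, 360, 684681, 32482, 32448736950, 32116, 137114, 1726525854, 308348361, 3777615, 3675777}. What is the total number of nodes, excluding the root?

96

Insert word by word; a character creates a node only if that edge doesn't already exist:
  "324249" → 6 new (3, 2, 4, 2, 4, 9)
  "32426" → prefix "3242" already present; 1 new (6)
  "32411" → prefix "324" already present; 2 new (1, 1)
  "137115" → 6 new (1, 3, 7, 1, 1, 5)
  "2571144032" → 10 new (2, 5, 7, 1, 1, 4, 4, 0, 3, 2)
  "328776" → prefix "32" already present; 4 new (8, 7, 7, 6)
  "32489535" → prefix "324" already present; 5 new (8, 9, 5, 3, 5)
  "324295566" → prefix "3242" already present; 5 new (9, 5, 5, 6, 6)
  "3211549" → prefix "32" already present; 5 new (1, 1, 5, 4, 9)
  "36757775" → prefix "3" already present; 7 new (6, 7, 5, 7, 7, 7, 5)
  "32489531227" → prefix "3248953" already present; 4 new (1, 2, 2, 7)
  "360" → prefix "36" already present; 1 new (0)
  "684681" → 6 new (6, 8, 4, 6, 8, 1)
  "32482" → prefix "3248" already present; 1 new (2)
  "32448736950" → prefix "324" already present; 8 new (4, 8, 7, 3, 6, 9, 5, 0)
  "32116" → prefix "3211" already present; 1 new (6)
  "137114" → prefix "13711" already present; 1 new (4)
  "1726525854" → prefix "1" already present; 9 new (7, 2, 6, 5, 2, 5, 8, 5, 4)
  "308348361" → prefix "3" already present; 8 new (0, 8, 3, 4, 8, 3, 6, 1)
  "3777615" → prefix "3" already present; 6 new (7, 7, 7, 6, 1, 5)
  "3675777" → prefix "3675777" already present; 0 new (none)
Total nodes = 6 + 1 + 2 + 6 + 10 + 4 + 5 + 5 + 5 + 7 + 4 + 1 + 6 + 1 + 8 + 1 + 1 + 9 + 8 + 6 + 0 = 96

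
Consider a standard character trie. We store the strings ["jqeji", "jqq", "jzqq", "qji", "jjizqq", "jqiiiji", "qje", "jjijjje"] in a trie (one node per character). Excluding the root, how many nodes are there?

27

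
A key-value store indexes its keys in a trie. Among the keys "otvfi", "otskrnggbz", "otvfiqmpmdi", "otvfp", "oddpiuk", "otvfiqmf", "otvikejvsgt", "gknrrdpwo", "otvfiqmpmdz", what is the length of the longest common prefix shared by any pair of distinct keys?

Look for the deepest trie node that still has at least two words in its subtree.
"otvfiqmpmdi" and "otvfiqmpmdz" agree on "otvfiqmpmd" (10 characters) before diverging; nothing deeper is shared.
Longest shared-prefix length: 10

10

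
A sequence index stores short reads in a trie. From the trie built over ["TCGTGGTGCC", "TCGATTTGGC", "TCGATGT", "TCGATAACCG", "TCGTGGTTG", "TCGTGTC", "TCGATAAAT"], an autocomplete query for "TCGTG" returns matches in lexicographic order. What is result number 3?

TCGTGTC

Filter for "TCGTG…" and sort: "TCGTGGTGCC", "TCGTGGTTG", "TCGTGTC"
The 3rd is TCGTGTC.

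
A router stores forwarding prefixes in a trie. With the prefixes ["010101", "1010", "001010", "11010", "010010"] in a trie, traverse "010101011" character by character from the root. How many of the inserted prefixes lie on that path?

Check each prefix of "010101011" against the stored set — each match is an end-marker on the path.
Prefixes of the query that are stored words: "010101"
Count: 1

1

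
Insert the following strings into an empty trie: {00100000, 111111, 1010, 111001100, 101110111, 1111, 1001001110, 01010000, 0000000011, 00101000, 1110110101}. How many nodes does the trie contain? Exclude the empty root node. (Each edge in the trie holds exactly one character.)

Trace insertions, counting only characters that open a new branch:
  "00100000" → 8 new (0, 0, 1, 0, 0, 0, 0, 0)
  "111111" → 6 new (1, 1, 1, 1, 1, 1)
  "1010" → prefix "1" already present; 3 new (0, 1, 0)
  "111001100" → prefix "111" already present; 6 new (0, 0, 1, 1, 0, 0)
  "101110111" → prefix "101" already present; 6 new (1, 1, 0, 1, 1, 1)
  "1111" → prefix "1111" already present; 0 new (none)
  "1001001110" → prefix "10" already present; 8 new (0, 1, 0, 0, 1, 1, 1, 0)
  "01010000" → prefix "0" already present; 7 new (1, 0, 1, 0, 0, 0, 0)
  "0000000011" → prefix "00" already present; 8 new (0, 0, 0, 0, 0, 0, 1, 1)
  "00101000" → prefix "0010" already present; 4 new (1, 0, 0, 0)
  "1110110101" → prefix "1110" already present; 6 new (1, 1, 0, 1, 0, 1)
Total nodes = 8 + 6 + 3 + 6 + 6 + 0 + 8 + 7 + 8 + 4 + 6 = 62

62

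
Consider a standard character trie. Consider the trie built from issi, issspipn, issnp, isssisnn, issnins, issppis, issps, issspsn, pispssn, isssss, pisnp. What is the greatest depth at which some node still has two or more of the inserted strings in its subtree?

5

The deepest shared node is where two words last agree before diverging.
e.g. "issspipn" and "issspsn" share the prefix "isssp" of length 5; no pair shares a longer one.
Longest shared-prefix length: 5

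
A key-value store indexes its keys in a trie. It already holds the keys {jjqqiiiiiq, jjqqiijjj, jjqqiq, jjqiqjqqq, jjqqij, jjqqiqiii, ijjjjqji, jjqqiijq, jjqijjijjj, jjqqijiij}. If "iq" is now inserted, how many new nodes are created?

Walking "iq" from the root, the first 1 characters ("i") follow existing edges; "q" is the first miss.
So 2 − 1 = 1 new nodes.

1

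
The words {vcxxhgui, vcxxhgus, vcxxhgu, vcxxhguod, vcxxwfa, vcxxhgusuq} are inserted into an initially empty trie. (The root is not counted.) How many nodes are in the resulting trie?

16

Insert word by word; a character creates a node only if that edge doesn't already exist:
  "vcxxhgui" → 8 new (v, c, x, x, h, g, u, i)
  "vcxxhgus" → prefix "vcxxhgu" already present; 1 new (s)
  "vcxxhgu" → prefix "vcxxhgu" already present; 0 new (none)
  "vcxxhguod" → prefix "vcxxhgu" already present; 2 new (o, d)
  "vcxxwfa" → prefix "vcxx" already present; 3 new (w, f, a)
  "vcxxhgusuq" → prefix "vcxxhgus" already present; 2 new (u, q)
Total nodes = 8 + 1 + 0 + 2 + 3 + 2 = 16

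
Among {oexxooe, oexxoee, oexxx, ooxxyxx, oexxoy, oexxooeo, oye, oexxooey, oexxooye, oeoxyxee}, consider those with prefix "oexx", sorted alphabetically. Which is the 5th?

oexxooye

DFS of the "oexx" subtree visits, in order: "oexxoee", "oexxooe", "oexxooeo", "oexxooey", "oexxooye", "oexxoy", "oexxx"
Position 5: oexxooye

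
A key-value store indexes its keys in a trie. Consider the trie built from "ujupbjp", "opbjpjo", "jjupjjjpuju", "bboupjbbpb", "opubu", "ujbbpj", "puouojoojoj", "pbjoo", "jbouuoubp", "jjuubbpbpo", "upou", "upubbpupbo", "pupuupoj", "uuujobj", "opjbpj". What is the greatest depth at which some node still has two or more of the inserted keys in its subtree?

The deepest shared node is where two words last agree before diverging.
"jjupjjjpuju" and "jjuubbpbpo" agree on "jju" (3 characters) before diverging; nothing deeper is shared.
Longest shared-prefix length: 3

3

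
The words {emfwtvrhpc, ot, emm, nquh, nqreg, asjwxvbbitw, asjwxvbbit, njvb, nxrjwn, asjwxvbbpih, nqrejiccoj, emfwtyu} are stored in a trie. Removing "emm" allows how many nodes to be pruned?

After clearing the end-marker at "emm", prune upward until reaching a node still needed by another word.
The suffix "m" (1 node) is used only by "emm"; the node for "em" still has the child "f", so pruning stops there.
Nodes removed: 1

1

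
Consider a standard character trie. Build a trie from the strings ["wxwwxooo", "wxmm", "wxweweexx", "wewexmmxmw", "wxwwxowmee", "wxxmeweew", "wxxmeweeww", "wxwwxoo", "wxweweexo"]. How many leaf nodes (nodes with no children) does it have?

Leaves are exactly the stored words that no other stored word extends.
Those words: "wewexmmxmw", "wxmm", "wxweweexo", "wxweweexx", "wxwwxooo", "wxwwxowmee", "wxxmeweeww"
Leaf count: 7

7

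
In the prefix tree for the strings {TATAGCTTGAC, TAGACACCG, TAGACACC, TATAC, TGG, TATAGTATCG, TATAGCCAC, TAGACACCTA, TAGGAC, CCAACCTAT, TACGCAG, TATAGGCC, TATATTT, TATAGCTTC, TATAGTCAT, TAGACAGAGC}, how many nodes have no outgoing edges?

Leaves are exactly the stored words that no other stored word extends.
Those words: "CCAACCTAT", "TACGCAG", "TAGACACCG", "TAGACACCTA", "TAGACAGAGC", "TAGGAC", "TATAC", "TATAGCCAC", "TATAGCTTC", "TATAGCTTGAC", "TATAGGCC", "TATAGTATCG", "TATAGTCAT", "TATATTT", "TGG"
Leaf count: 15

15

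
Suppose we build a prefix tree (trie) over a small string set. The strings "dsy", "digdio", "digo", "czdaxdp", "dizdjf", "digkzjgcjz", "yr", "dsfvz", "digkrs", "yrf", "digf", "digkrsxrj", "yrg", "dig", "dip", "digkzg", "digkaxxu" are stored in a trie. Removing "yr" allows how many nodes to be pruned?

0

Walk "yr" from the leaf back toward the root, removing each node that no remaining word uses.
Every node on "yr" is still needed (e.g. by "yrf"), so nothing is freed.
Nodes removed: 0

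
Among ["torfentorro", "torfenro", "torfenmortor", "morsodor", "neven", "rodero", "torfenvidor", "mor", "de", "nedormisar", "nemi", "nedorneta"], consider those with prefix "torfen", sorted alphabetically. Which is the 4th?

torfenvidor

Words with prefix "torfen", in lexicographic order: "torfenmortor", "torfenro", "torfentorro", "torfenvidor"
The 4th is torfenvidor.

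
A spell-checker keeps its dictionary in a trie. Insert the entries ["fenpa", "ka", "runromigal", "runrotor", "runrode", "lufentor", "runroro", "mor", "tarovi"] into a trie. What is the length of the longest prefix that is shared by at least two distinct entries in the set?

5

Equivalently: take the maximum, over all pairs, of their longest common prefix length.
"runrode" and "runromigal" agree on "runro" (5 characters) before diverging; nothing deeper is shared.
Longest shared-prefix length: 5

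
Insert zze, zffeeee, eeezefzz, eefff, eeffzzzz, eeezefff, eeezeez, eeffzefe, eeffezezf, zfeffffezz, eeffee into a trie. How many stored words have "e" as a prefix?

Filter for entries beginning with "e":
Words under "e": eeezeez, eeezefff, eeezefzz, eeffee, eeffezezf, eefff, eeffzefe, eeffzzzz
Count: 8

8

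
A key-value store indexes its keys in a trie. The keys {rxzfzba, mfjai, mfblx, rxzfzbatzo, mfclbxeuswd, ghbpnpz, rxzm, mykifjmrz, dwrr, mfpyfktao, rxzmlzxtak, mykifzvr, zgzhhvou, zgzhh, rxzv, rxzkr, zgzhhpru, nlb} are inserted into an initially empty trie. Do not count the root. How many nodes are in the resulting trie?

Insert word by word; a character creates a node only if that edge doesn't already exist:
  "rxzfzba" → 7 new (r, x, z, f, z, b, a)
  "mfjai" → 5 new (m, f, j, a, i)
  "mfblx" → prefix "mf" already present; 3 new (b, l, x)
  "rxzfzbatzo" → prefix "rxzfzba" already present; 3 new (t, z, o)
  "mfclbxeuswd" → prefix "mf" already present; 9 new (c, l, b, x, e, u, s, w, d)
  "ghbpnpz" → 7 new (g, h, b, p, n, p, z)
  "rxzm" → prefix "rxz" already present; 1 new (m)
  "mykifjmrz" → prefix "m" already present; 8 new (y, k, i, f, j, m, r, z)
  "dwrr" → 4 new (d, w, r, r)
  "mfpyfktao" → prefix "mf" already present; 7 new (p, y, f, k, t, a, o)
  "rxzmlzxtak" → prefix "rxzm" already present; 6 new (l, z, x, t, a, k)
  "mykifzvr" → prefix "mykif" already present; 3 new (z, v, r)
  "zgzhhvou" → 8 new (z, g, z, h, h, v, o, u)
  "zgzhh" → prefix "zgzhh" already present; 0 new (none)
  "rxzv" → prefix "rxz" already present; 1 new (v)
  "rxzkr" → prefix "rxz" already present; 2 new (k, r)
  "zgzhhpru" → prefix "zgzhh" already present; 3 new (p, r, u)
  "nlb" → 3 new (n, l, b)
Total nodes = 7 + 5 + 3 + 3 + 9 + 7 + 1 + 8 + 4 + 7 + 6 + 3 + 8 + 0 + 1 + 2 + 3 + 3 = 80

80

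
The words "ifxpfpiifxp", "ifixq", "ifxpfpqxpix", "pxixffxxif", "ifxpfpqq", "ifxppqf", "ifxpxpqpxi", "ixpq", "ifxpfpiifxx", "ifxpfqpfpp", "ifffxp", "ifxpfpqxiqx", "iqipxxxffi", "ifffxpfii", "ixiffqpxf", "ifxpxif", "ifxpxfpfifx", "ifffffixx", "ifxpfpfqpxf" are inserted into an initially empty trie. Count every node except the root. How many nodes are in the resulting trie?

92

Count nodes per top-level branch (shared prefixes stored once):
  'i'-branch (ifffffixx, ifffxp, ifffxpfii, ifixq, ifxpfpfqpxf, ifxpfpiifxp, ifxpfpiifxx, ifxpfpqq, ifxpfpqxiqx, ifxpfpqxpix, ifxpfqpfpp, ifxppqf, ifxpxfpfifx, ifxpxif, ifxpxpqpxi, iqipxxxffi, ixiffqpxf, ixpq): 82 nodes
  'p'-branch (pxixffxxif): 10 nodes
Sum: 92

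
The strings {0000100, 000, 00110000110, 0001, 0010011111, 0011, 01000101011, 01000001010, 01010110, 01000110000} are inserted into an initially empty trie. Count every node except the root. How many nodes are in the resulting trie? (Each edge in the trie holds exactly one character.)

50

Count nodes per top-level branch (shared prefixes stored once):
  '0'-branch (000, 0000100, 0001, 0010011111, 0011, 00110000110, 01000001010, 01000101011, 01000110000, 01010110): 50 nodes
Sum: 50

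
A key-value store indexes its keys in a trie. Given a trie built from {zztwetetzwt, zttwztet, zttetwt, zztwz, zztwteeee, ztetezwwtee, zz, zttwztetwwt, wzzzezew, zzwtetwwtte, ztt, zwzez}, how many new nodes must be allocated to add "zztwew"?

Walking "zztwew" from the root, the first 5 characters ("zztwe") follow existing edges; "w" is the first miss.
New nodes needed: |"zztwew"| − 5 = 6 − 5 = 1.

1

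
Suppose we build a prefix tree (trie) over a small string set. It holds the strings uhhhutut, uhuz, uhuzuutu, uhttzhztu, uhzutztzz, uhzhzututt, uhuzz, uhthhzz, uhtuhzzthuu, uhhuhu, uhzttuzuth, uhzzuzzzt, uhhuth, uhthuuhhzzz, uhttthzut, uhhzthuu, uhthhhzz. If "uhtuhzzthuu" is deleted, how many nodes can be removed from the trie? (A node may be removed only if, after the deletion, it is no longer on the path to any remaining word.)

8

A node on "uhtuhzzthuu"'s path can go only if nothing else ends at it or branches off below it.
The suffix "uhzzthuu" (8 nodes) is used only by "uhtuhzzthuu"; the node for "uht" still has the child "t", so pruning stops there.
Nodes removed: 8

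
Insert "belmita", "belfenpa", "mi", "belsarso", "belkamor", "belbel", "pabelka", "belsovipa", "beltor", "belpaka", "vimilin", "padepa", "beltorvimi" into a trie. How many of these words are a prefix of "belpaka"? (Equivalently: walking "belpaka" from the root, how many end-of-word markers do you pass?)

1

Traverse "belpaka" character by character; count nodes along the way that are marked as word ends.
Prefixes of the query that are stored words: "belpaka"
Count: 1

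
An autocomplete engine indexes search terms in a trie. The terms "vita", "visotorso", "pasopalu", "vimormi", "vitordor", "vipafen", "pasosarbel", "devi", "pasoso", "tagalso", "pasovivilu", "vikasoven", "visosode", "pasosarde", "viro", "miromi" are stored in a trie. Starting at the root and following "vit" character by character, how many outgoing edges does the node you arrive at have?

Follow the path "vit" to its node, then look at its outgoing edges.
Distinct next characters after "vit": a, o.
That node has 2 child edges.

2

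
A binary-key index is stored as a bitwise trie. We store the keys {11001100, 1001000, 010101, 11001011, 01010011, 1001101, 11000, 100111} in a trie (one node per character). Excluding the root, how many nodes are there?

Trace insertions, counting only characters that open a new branch:
  "11001100" → 8 new (1, 1, 0, 0, 1, 1, 0, 0)
  "1001000" → prefix "1" already present; 6 new (0, 0, 1, 0, 0, 0)
  "010101" → 6 new (0, 1, 0, 1, 0, 1)
  "11001011" → prefix "11001" already present; 3 new (0, 1, 1)
  "01010011" → prefix "01010" already present; 3 new (0, 1, 1)
  "1001101" → prefix "1001" already present; 3 new (1, 0, 1)
  "11000" → prefix "1100" already present; 1 new (0)
  "100111" → prefix "10011" already present; 1 new (1)
Total nodes = 8 + 6 + 6 + 3 + 3 + 3 + 1 + 1 = 31

31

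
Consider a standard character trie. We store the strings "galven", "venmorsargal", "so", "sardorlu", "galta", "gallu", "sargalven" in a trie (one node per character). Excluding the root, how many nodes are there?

Count nodes per top-level branch (shared prefixes stored once):
  'g'-branch (gallu, galta, galven): 10 nodes
  's'-branch (sardorlu, sargalven, so): 15 nodes
  'v'-branch (venmorsargal): 12 nodes
Sum: 37

37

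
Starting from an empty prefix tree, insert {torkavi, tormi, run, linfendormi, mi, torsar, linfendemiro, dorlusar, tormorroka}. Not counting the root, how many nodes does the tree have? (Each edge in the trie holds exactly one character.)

47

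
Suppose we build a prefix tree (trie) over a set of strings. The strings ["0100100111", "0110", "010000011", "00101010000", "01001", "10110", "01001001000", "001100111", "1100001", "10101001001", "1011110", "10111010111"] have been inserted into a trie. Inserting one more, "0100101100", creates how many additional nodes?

4

The longest prefix of "0100101100" already in the trie is "010010" (length 6).
Each of the 4 remaining characters creates one node.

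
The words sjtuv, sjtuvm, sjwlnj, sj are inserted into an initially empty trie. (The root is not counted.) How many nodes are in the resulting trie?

10

Trace insertions, counting only characters that open a new branch:
  "sjtuv" → 5 new (s, j, t, u, v)
  "sjtuvm" → prefix "sjtuv" already present; 1 new (m)
  "sjwlnj" → prefix "sj" already present; 4 new (w, l, n, j)
  "sj" → prefix "sj" already present; 0 new (none)
Total nodes = 5 + 1 + 4 + 0 = 10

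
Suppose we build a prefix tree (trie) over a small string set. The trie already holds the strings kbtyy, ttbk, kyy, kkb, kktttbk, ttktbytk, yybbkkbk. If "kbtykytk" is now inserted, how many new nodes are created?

4

"kbty" is already a path in the trie; the remaining "kytk" must be added.
Each of the 4 remaining characters creates one node.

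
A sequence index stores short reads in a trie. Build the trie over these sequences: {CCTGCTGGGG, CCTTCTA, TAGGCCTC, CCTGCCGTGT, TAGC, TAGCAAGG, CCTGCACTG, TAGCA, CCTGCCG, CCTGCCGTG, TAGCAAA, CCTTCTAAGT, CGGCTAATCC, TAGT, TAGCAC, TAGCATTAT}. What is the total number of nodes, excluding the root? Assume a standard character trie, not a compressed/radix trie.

55

Trace insertions, counting only characters that open a new branch:
  "CCTGCTGGGG" → 10 new (C, C, T, G, C, T, G, G, G, G)
  "CCTTCTA" → prefix "CCT" already present; 4 new (T, C, T, A)
  "TAGGCCTC" → 8 new (T, A, G, G, C, C, T, C)
  "CCTGCCGTGT" → prefix "CCTGC" already present; 5 new (C, G, T, G, T)
  "TAGC" → prefix "TAG" already present; 1 new (C)
  "TAGCAAGG" → prefix "TAGC" already present; 4 new (A, A, G, G)
  "CCTGCACTG" → prefix "CCTGC" already present; 4 new (A, C, T, G)
  "TAGCA" → prefix "TAGCA" already present; 0 new (none)
  "CCTGCCG" → prefix "CCTGCCG" already present; 0 new (none)
  "CCTGCCGTG" → prefix "CCTGCCGTG" already present; 0 new (none)
  "TAGCAAA" → prefix "TAGCAA" already present; 1 new (A)
  "CCTTCTAAGT" → prefix "CCTTCTA" already present; 3 new (A, G, T)
  "CGGCTAATCC" → prefix "C" already present; 9 new (G, G, C, T, A, A, T, C, C)
  "TAGT" → prefix "TAG" already present; 1 new (T)
  "TAGCAC" → prefix "TAGCA" already present; 1 new (C)
  "TAGCATTAT" → prefix "TAGCA" already present; 4 new (T, T, A, T)
Total nodes = 10 + 4 + 8 + 5 + 1 + 4 + 4 + 0 + 0 + 0 + 1 + 3 + 9 + 1 + 1 + 4 = 55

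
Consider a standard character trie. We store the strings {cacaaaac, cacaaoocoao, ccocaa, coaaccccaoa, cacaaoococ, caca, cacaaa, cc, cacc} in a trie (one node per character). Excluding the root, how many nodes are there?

31

Count nodes per top-level branch (shared prefixes stored once):
  'c'-branch (caca, cacaaa, cacaaaac, cacaaoocoao, cacaaoococ, cacc, cc, ccocaa, coaaccccaoa): 31 nodes
Sum: 31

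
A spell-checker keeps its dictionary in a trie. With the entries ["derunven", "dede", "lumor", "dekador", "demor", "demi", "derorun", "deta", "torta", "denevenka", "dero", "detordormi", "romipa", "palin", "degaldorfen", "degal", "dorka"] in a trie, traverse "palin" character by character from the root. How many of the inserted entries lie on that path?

1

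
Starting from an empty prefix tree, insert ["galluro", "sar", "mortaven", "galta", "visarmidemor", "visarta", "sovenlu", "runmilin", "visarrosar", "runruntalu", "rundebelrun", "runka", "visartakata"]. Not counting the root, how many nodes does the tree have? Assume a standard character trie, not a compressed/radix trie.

Count nodes per top-level branch (shared prefixes stored once):
  'g'-branch (galluro, galta): 9 nodes
  'm'-branch (mortaven): 8 nodes
  'r'-branch (rundebelrun, runka, runmilin, runruntalu): 25 nodes
  's'-branch (sar, sovenlu): 9 nodes
  'v'-branch (visarmidemor, visarrosar, visarta, visartakata): 23 nodes
Sum: 74

74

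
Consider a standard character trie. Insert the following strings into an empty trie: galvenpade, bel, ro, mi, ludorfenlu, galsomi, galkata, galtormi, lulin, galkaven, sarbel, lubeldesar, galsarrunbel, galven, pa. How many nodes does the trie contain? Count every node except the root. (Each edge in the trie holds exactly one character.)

70

For each word, the new-node count is its length minus the longest prefix already in the trie:
  "galvenpade" → 10 new (g, a, l, v, e, n, p, a, d, e)
  "bel" → 3 new (b, e, l)
  "ro" → 2 new (r, o)
  "mi" → 2 new (m, i)
  "ludorfenlu" → 10 new (l, u, d, o, r, f, e, n, l, u)
  "galsomi" → prefix "gal" already present; 4 new (s, o, m, i)
  "galkata" → prefix "gal" already present; 4 new (k, a, t, a)
  "galtormi" → prefix "gal" already present; 5 new (t, o, r, m, i)
  "lulin" → prefix "lu" already present; 3 new (l, i, n)
  "galkaven" → prefix "galka" already present; 3 new (v, e, n)
  "sarbel" → 6 new (s, a, r, b, e, l)
  "lubeldesar" → prefix "lu" already present; 8 new (b, e, l, d, e, s, a, r)
  "galsarrunbel" → prefix "gals" already present; 8 new (a, r, r, u, n, b, e, l)
  "galven" → prefix "galven" already present; 0 new (none)
  "pa" → 2 new (p, a)
Total nodes = 10 + 3 + 2 + 2 + 10 + 4 + 4 + 5 + 3 + 3 + 6 + 8 + 8 + 0 + 2 = 70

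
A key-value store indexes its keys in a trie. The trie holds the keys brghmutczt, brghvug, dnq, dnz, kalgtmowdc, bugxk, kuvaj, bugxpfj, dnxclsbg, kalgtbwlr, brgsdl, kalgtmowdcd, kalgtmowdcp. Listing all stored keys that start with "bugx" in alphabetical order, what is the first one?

bugxk

DFS of the "bugx" subtree visits, in order: "bugxk", "bugxpfj"
The 1st is bugxk.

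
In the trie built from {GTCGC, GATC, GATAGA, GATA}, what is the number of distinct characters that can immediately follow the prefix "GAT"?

Walk "GAT" from the root, arriving at one node.
Distinct next characters after "GAT": A, C.
That node has 2 child edges.

2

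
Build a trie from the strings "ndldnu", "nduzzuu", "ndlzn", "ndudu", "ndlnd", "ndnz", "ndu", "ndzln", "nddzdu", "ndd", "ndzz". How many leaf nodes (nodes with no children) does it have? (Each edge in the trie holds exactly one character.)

A leaf is a node with no children — equivalently, the end of a word that is not a proper prefix of any other stored word.
Those words: "nddzdu", "ndldnu", "ndlnd", "ndlzn", "ndnz", "ndudu", "nduzzuu", "ndzln", "ndzz"
Leaf count: 9

9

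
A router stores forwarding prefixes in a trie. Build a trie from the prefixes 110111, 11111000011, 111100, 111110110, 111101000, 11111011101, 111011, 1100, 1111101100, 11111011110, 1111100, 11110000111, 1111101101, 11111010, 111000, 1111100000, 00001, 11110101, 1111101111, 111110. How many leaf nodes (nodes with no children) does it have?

A leaf is a node with no children — equivalently, the end of a word that is not a proper prefix of any other stored word.
Those words: "00001", "1100", "110111", "111000", "111011", "11110000111", "111101000", "11110101", "1111100000", "11111000011", "11111010", "1111101100", "1111101101", "11111011101", "11111011110"
Leaf count: 15

15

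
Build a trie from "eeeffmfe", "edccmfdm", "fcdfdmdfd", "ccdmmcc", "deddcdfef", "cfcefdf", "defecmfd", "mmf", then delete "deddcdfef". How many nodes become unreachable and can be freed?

7

Walk "deddcdfef" from the leaf back toward the root, removing each node that no remaining word uses.
The suffix "ddcdfef" (7 nodes) is used only by "deddcdfef"; the node for "de" still has the child "f", so pruning stops there.
Nodes removed: 7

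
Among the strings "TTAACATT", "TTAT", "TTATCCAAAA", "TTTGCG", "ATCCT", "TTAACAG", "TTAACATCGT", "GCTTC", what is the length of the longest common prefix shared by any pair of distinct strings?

Look for the deepest trie node that still has at least two words in its subtree.
e.g. "TTAACATCGT" and "TTAACATT" share the prefix "TTAACAT" of length 7; no pair shares a longer one.
Longest shared-prefix length: 7

7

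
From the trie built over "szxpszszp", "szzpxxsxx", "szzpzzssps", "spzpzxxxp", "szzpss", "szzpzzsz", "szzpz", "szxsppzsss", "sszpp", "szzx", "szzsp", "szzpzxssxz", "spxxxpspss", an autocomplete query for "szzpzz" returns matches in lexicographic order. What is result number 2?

DFS of the "szzpzz" subtree visits, in order: "szzpzzssps", "szzpzzsz"
The 2nd is szzpzzsz.

szzpzzsz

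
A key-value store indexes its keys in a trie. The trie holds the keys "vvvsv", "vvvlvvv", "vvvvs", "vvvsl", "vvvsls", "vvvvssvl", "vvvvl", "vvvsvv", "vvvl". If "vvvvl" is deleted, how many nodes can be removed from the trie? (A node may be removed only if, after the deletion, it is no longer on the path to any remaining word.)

A node on "vvvvl"'s path can go only if nothing else ends at it or branches off below it.
The suffix "l" (1 node) is used only by "vvvvl"; the node for "vvvv" still has the child "s", so pruning stops there.
Nodes removed: 1

1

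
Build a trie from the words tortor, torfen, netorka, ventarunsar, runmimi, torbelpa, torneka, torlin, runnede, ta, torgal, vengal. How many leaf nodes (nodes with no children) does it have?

12

Leaves are exactly the stored words that no other stored word extends.
Those words: "netorka", "runmimi", "runnede", "ta", "torbelpa", "torfen", "torgal", "torlin", "torneka", "tortor", "vengal", "ventarunsar"
Leaf count: 12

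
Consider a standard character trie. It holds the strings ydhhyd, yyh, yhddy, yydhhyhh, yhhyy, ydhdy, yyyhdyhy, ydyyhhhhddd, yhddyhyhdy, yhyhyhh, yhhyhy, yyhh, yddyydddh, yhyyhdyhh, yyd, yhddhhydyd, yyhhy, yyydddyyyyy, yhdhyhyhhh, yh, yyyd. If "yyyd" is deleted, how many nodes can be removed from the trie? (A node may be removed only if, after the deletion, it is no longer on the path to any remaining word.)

Walk "yyyd" from the leaf back toward the root, removing each node that no remaining word uses.
Every node on "yyyd" is still needed (e.g. by "yyydddyyyyy"), so nothing is freed.
Nodes removed: 0

0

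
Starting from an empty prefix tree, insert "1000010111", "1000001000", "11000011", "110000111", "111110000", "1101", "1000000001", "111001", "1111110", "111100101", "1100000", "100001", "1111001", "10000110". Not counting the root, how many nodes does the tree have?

48

Count nodes per top-level branch (shared prefixes stored once):
  '1'-branch (1000000001, 1000001000, 100001, 1000010111, 10000110, 1100000, 11000011, 110000111, 1101, 111001, 1111001, 111100101, 111110000, 1111110): 48 nodes
Sum: 48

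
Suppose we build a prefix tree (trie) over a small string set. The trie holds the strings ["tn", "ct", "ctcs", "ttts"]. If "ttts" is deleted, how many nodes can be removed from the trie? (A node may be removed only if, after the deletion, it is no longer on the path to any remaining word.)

3

Walk "ttts" from the leaf back toward the root, removing each node that no remaining word uses.
The suffix "tts" (3 nodes) is used only by "ttts"; the node for "t" still has the child "n", so pruning stops there.
Nodes removed: 3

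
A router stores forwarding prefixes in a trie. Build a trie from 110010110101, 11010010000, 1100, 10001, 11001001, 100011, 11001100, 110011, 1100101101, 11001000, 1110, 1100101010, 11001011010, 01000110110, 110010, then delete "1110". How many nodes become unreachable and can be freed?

A node on "1110"'s path can go only if nothing else ends at it or branches off below it.
The suffix "10" (2 nodes) is used only by "1110"; the node for "11" still has the child "0", so pruning stops there.
Nodes removed: 2

2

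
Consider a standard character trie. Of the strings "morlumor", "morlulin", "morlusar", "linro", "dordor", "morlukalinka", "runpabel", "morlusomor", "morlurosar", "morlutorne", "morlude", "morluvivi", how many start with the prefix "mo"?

9

Filter for entries beginning with "mo":
Words under "mo": morlude, morlukalinka, morlulin, morlumor, morlurosar, morlusar, morlusomor, morlutorne, morluvivi
Count: 9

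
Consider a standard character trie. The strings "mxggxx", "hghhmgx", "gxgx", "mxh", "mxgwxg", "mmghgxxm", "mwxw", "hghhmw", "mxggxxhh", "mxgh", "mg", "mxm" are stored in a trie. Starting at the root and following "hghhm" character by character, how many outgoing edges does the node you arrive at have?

Walk "hghhm" from the root, arriving at one node.
Distinct next characters after "hghhm": g, w.
That node has 2 child edges.

2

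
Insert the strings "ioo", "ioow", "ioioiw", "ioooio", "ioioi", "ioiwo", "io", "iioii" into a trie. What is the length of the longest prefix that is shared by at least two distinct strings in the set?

Look for the deepest trie node that still has at least two words in its subtree.
"ioioi" and "ioioiw" agree on "ioioi" (5 characters) before diverging; nothing deeper is shared.
Longest shared-prefix length: 5

5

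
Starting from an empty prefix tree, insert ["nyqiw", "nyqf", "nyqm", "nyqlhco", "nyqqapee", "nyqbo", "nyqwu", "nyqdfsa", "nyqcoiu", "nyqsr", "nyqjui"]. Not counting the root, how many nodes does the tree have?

33

Trace insertions, counting only characters that open a new branch:
  "nyqiw" → 5 new (n, y, q, i, w)
  "nyqf" → prefix "nyq" already present; 1 new (f)
  "nyqm" → prefix "nyq" already present; 1 new (m)
  "nyqlhco" → prefix "nyq" already present; 4 new (l, h, c, o)
  "nyqqapee" → prefix "nyq" already present; 5 new (q, a, p, e, e)
  "nyqbo" → prefix "nyq" already present; 2 new (b, o)
  "nyqwu" → prefix "nyq" already present; 2 new (w, u)
  "nyqdfsa" → prefix "nyq" already present; 4 new (d, f, s, a)
  "nyqcoiu" → prefix "nyq" already present; 4 new (c, o, i, u)
  "nyqsr" → prefix "nyq" already present; 2 new (s, r)
  "nyqjui" → prefix "nyq" already present; 3 new (j, u, i)
Total nodes = 5 + 1 + 1 + 4 + 5 + 2 + 2 + 4 + 4 + 2 + 3 = 33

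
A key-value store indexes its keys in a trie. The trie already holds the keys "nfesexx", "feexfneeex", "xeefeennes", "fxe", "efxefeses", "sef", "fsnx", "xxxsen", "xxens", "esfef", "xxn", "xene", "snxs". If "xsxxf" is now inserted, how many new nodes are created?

"x" is already a path in the trie; the remaining "sxxf" must be added.
New nodes needed: |"xsxxf"| − 1 = 5 − 1 = 4.

4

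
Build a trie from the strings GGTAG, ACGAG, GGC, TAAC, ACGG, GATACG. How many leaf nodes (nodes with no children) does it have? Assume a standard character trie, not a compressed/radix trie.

6

Leaves are exactly the stored words that no other stored word extends.
Those words: "ACGAG", "ACGG", "GATACG", "GGC", "GGTAG", "TAAC"
Leaf count: 6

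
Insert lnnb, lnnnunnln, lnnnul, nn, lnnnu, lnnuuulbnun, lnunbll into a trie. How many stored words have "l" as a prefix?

Filter for entries beginning with "l":
Words under "l": lnnb, lnnnu, lnnnul, lnnnunnln, lnnuuulbnun, lnunbll
Count: 6

6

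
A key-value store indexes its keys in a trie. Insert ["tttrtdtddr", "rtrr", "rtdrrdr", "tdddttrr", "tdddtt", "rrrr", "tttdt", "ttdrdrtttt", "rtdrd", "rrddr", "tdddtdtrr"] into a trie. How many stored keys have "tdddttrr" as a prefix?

1

Walk to "tdddttrr"; the words in its subtree are exactly those with that prefix.
Matches: "tdddttrr"
Count: 1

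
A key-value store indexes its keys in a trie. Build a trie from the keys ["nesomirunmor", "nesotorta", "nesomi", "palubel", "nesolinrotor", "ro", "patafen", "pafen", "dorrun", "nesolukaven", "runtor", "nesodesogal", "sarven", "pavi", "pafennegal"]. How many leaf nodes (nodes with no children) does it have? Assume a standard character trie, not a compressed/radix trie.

A leaf is a node with no children — equivalently, the end of a word that is not a proper prefix of any other stored word.
Those words: "dorrun", "nesodesogal", "nesolinrotor", "nesolukaven", "nesomirunmor", "nesotorta", "pafennegal", "palubel", "patafen", "pavi", "ro", "runtor", "sarven"
Leaf count: 13

13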